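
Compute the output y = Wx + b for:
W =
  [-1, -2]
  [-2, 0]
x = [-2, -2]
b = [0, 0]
y = [6, 4]

Wx = [-1×-2 + -2×-2, -2×-2 + 0×-2]
   = [6, 4]
y = Wx + b = [6 + 0, 4 + 0] = [6, 4]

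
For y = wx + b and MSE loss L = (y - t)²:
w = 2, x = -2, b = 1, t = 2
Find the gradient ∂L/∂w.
∂L/∂w = 20

y = wx + b = (2)(-2) + 1 = -3
∂L/∂y = 2(y - t) = 2(-3 - 2) = -10
∂y/∂w = x = -2
∂L/∂w = ∂L/∂y · ∂y/∂w = -10 × -2 = 20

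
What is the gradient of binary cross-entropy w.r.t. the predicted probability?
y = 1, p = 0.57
∂L/∂p = -1.754

∂L/∂p = -y/p + (1-y)/(1-p) = -1/0.57 + 0 = -1.754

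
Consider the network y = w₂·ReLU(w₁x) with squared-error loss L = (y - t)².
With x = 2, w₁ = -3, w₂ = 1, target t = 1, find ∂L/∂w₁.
∂L/∂w₁ = 0

Forward pass:
z = w₁x = -3×2 = -6
h = ReLU(-6) = 0
y = w₂h = 1×0 = 0

Backward pass:
∂L/∂y = 2(y - t) = 2(0 - 1) = -2
∂y/∂h = w₂ = 1
∂h/∂z = 0 (ReLU derivative)
∂z/∂w₁ = x = 2

∂L/∂w₁ = -2 × 1 × 0 × 2 = 0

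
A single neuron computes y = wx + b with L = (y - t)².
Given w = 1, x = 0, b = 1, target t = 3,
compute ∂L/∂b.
∂L/∂b = -4

y = wx + b = (1)(0) + 1 = 1
∂L/∂y = 2(y - t) = 2(1 - 3) = -4
∂y/∂b = 1
∂L/∂b = ∂L/∂y · ∂y/∂b = -4 × 1 = -4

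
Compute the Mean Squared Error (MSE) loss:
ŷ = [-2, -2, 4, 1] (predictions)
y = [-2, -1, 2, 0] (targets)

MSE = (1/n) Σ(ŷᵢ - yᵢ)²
MSE = 1.5

MSE = (1/4)((-2--2)² + (-2--1)² + (4-2)² + (1-0)²) = (1/4)(0 + 1 + 4 + 1) = 1.5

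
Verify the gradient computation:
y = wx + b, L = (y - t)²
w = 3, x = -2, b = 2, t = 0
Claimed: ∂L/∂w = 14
Incorrect

y = (3)(-2) + 2 = -4
∂L/∂y = 2(y - t) = 2(-4 - 0) = -8
∂y/∂w = x = -2
∂L/∂w = -8 × -2 = 16

Claimed value: 14
Incorrect: The correct gradient is 16.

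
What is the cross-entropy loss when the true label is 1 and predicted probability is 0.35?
L = 1.05

L = -1·log(0.35) - 0·log(0.65) = -log(0.35) = 1.05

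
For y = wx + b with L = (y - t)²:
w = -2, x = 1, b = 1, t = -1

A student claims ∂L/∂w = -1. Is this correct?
Incorrect

y = (-2)(1) + 1 = -1
∂L/∂y = 2(y - t) = 2(-1 - -1) = 0
∂y/∂w = x = 1
∂L/∂w = 0 × 1 = 0

Claimed value: -1
Incorrect: The correct gradient is 0.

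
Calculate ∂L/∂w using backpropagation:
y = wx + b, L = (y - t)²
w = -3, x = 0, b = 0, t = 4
∂L/∂w = 0

y = wx + b = (-3)(0) + 0 = 0
∂L/∂y = 2(y - t) = 2(0 - 4) = -8
∂y/∂w = x = 0
∂L/∂w = ∂L/∂y · ∂y/∂w = -8 × 0 = 0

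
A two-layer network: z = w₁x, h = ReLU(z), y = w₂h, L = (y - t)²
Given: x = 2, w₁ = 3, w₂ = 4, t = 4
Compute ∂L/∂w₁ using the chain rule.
∂L/∂w₁ = 320

Forward pass:
z = w₁x = 3×2 = 6
h = ReLU(6) = 6
y = w₂h = 4×6 = 24

Backward pass:
∂L/∂y = 2(y - t) = 2(24 - 4) = 40
∂y/∂h = w₂ = 4
∂h/∂z = 1 (ReLU derivative)
∂z/∂w₁ = x = 2

∂L/∂w₁ = 40 × 4 × 1 × 2 = 320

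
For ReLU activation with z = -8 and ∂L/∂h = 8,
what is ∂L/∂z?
∂L/∂z = 0

h = ReLU(-8) = 0
Since z < 0: ∂h/∂z = 0
∂L/∂z = ∂L/∂h · ∂h/∂z = 8 × 0 = 0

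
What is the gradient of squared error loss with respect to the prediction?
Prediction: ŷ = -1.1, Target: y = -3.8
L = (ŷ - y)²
∂L/∂ŷ = 5.4

∂L/∂ŷ = 2(ŷ - y) = 2(-1.1 - -3.8) = 2(2.7) = 5.4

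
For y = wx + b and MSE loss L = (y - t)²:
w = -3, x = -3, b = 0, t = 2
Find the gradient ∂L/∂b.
∂L/∂b = 14

y = wx + b = (-3)(-3) + 0 = 9
∂L/∂y = 2(y - t) = 2(9 - 2) = 14
∂y/∂b = 1
∂L/∂b = ∂L/∂y · ∂y/∂b = 14 × 1 = 14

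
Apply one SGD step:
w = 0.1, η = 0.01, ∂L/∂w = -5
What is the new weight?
w_new = 0.15

w_new = w - η·∂L/∂w = 0.1 - 0.01×(-5) = 0.1 - (-0.05) = 0.15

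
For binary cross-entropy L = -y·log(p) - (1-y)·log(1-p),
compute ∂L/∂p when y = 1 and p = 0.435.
∂L/∂p = -2.299

∂L/∂p = -y/p + (1-y)/(1-p) = -1/0.435 + 0 = -2.299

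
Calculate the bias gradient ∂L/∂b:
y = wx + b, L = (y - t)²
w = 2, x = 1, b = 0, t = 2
∂L/∂b = 0

y = wx + b = (2)(1) + 0 = 2
∂L/∂y = 2(y - t) = 2(2 - 2) = 0
∂y/∂b = 1
∂L/∂b = ∂L/∂y · ∂y/∂b = 0 × 1 = 0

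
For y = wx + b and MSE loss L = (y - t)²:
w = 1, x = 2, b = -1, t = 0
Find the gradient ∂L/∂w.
∂L/∂w = 4

y = wx + b = (1)(2) + -1 = 1
∂L/∂y = 2(y - t) = 2(1 - 0) = 2
∂y/∂w = x = 2
∂L/∂w = ∂L/∂y · ∂y/∂w = 2 × 2 = 4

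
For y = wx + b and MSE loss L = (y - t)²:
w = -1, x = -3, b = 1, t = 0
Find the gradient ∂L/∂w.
∂L/∂w = -24

y = wx + b = (-1)(-3) + 1 = 4
∂L/∂y = 2(y - t) = 2(4 - 0) = 8
∂y/∂w = x = -3
∂L/∂w = ∂L/∂y · ∂y/∂w = 8 × -3 = -24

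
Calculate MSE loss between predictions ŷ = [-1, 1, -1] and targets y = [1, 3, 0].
MSE = 3

MSE = (1/3)((-1-1)² + (1-3)² + (-1-0)²) = (1/3)(4 + 4 + 1) = 3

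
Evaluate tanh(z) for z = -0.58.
-0.5227

tanh(-0.58) = (e^(-0.58) - e^(0.58))/(e^(-0.58) + e^(0.58)) = -0.5227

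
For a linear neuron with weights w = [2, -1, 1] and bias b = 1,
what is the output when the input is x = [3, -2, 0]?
y = 9

y = (2)(3) + (-1)(-2) + (1)(0) + 1 = 9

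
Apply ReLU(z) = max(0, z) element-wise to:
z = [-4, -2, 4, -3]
h = [0, 0, 4, 0]

ReLU applied element-wise: max(0,-4)=0, max(0,-2)=0, max(0,4)=4, max(0,-3)=0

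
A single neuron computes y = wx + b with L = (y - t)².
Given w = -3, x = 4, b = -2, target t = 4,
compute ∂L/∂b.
∂L/∂b = -36

y = wx + b = (-3)(4) + -2 = -14
∂L/∂y = 2(y - t) = 2(-14 - 4) = -36
∂y/∂b = 1
∂L/∂b = ∂L/∂y · ∂y/∂b = -36 × 1 = -36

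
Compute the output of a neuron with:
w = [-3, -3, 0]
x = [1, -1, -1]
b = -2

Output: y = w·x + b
y = -2

y = (-3)(1) + (-3)(-1) + (0)(-1) + -2 = -2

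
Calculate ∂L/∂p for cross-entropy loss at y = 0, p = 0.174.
∂L/∂p = 1.211

∂L/∂p = -y/p + (1-y)/(1-p) = 0 + 1/0.826 = 1.211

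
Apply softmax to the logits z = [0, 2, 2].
p = [0.0634, 0.4683, 0.4683]

exp(z) = [1, 7.389, 7.389]
Sum = 15.78
p = [0.0634, 0.4683, 0.4683]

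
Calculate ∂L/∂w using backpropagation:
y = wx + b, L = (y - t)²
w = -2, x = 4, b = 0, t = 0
∂L/∂w = -64

y = wx + b = (-2)(4) + 0 = -8
∂L/∂y = 2(y - t) = 2(-8 - 0) = -16
∂y/∂w = x = 4
∂L/∂w = ∂L/∂y · ∂y/∂w = -16 × 4 = -64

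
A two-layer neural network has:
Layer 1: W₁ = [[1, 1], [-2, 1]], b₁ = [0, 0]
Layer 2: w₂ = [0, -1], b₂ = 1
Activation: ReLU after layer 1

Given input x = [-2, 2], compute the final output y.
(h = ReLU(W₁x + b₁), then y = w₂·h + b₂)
y = -5

Layer 1 pre-activation: z₁ = [0, 6]
After ReLU: h = [0, 6]
Layer 2 output: y = 0×0 + -1×6 + 1 = -5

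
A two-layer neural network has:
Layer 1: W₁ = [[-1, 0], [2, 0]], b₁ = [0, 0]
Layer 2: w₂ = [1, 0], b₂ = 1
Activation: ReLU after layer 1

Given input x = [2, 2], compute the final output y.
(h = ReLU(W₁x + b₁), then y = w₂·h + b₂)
y = 1

Layer 1 pre-activation: z₁ = [-2, 4]
After ReLU: h = [0, 4]
Layer 2 output: y = 1×0 + 0×4 + 1 = 1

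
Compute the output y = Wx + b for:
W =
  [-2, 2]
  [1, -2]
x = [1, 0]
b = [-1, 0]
y = [-3, 1]

Wx = [-2×1 + 2×0, 1×1 + -2×0]
   = [-2, 1]
y = Wx + b = [-2 + -1, 1 + 0] = [-3, 1]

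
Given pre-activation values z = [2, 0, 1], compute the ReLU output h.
h = [2, 0, 1]

ReLU applied element-wise: max(0,2)=2, max(0,0)=0, max(0,1)=1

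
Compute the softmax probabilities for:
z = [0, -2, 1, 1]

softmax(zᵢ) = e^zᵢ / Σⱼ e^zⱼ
p = [0.1522, 0.0206, 0.4136, 0.4136]

exp(z) = [1, 0.1353, 2.718, 2.718]
Sum = 6.572
p = [0.1522, 0.0206, 0.4136, 0.4136]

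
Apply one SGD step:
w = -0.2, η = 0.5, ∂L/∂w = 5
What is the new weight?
w_new = -2.7

w_new = w - η·∂L/∂w = -0.2 - 0.5×(5) = -0.2 - (2.5) = -2.7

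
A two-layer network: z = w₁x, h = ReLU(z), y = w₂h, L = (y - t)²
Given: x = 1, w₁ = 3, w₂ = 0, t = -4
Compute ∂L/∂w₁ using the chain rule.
∂L/∂w₁ = 0

Forward pass:
z = w₁x = 3×1 = 3
h = ReLU(3) = 3
y = w₂h = 0×3 = 0

Backward pass:
∂L/∂y = 2(y - t) = 2(0 - -4) = 8
∂y/∂h = w₂ = 0
∂h/∂z = 1 (ReLU derivative)
∂z/∂w₁ = x = 1

∂L/∂w₁ = 8 × 0 × 1 × 1 = 0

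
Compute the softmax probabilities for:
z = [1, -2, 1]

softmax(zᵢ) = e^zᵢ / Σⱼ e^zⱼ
p = [0.4879, 0.0243, 0.4879]

exp(z) = [2.718, 0.1353, 2.718]
Sum = 5.572
p = [0.4879, 0.0243, 0.4879]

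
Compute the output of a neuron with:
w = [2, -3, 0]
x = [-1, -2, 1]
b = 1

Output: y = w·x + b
y = 5

y = (2)(-1) + (-3)(-2) + (0)(1) + 1 = 5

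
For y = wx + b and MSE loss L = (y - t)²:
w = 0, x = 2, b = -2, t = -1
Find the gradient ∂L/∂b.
∂L/∂b = -2

y = wx + b = (0)(2) + -2 = -2
∂L/∂y = 2(y - t) = 2(-2 - -1) = -2
∂y/∂b = 1
∂L/∂b = ∂L/∂y · ∂y/∂b = -2 × 1 = -2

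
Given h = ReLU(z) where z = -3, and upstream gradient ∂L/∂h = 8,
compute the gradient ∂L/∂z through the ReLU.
∂L/∂z = 0

h = ReLU(-3) = 0
Since z < 0: ∂h/∂z = 0
∂L/∂z = ∂L/∂h · ∂h/∂z = 8 × 0 = 0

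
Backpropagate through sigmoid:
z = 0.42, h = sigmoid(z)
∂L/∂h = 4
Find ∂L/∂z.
∂L/∂z = 0.9572

σ(0.42) = 0.6035
σ'(0.42) = σ(0.42)(1 - σ(0.42)) = 0.6035 × 0.3965 = 0.2393
∂L/∂z = ∂L/∂h · σ'(z) = 4 × 0.2393 = 0.9572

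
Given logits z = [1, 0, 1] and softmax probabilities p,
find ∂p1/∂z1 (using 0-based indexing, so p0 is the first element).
∂p1/∂z1 = 0.1312

p = softmax(z) = [0.4223, 0.1554, 0.4223]
p1 = 0.1554

∂p1/∂z1 = p1(1 - p1) = 0.1554 × (1 - 0.1554) = 0.1312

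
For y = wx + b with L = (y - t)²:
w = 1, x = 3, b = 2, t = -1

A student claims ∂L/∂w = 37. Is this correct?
Incorrect

y = (1)(3) + 2 = 5
∂L/∂y = 2(y - t) = 2(5 - -1) = 12
∂y/∂w = x = 3
∂L/∂w = 12 × 3 = 36

Claimed value: 37
Incorrect: The correct gradient is 36.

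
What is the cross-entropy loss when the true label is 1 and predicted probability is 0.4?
L = 0.9163

L = -1·log(0.4) - 0·log(0.6) = -log(0.4) = 0.9163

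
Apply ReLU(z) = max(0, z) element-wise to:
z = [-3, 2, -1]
h = [0, 2, 0]

ReLU applied element-wise: max(0,-3)=0, max(0,2)=2, max(0,-1)=0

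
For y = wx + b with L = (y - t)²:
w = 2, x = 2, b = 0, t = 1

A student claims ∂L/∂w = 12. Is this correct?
Correct

y = (2)(2) + 0 = 4
∂L/∂y = 2(y - t) = 2(4 - 1) = 6
∂y/∂w = x = 2
∂L/∂w = 6 × 2 = 12

Claimed value: 12
Correct: The correct gradient is 12.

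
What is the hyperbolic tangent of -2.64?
-0.9899

tanh(-2.64) = (e^(-2.64) - e^(2.64))/(e^(-2.64) + e^(2.64)) = -0.9899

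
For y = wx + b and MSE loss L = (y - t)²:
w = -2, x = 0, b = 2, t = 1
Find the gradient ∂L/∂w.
∂L/∂w = 0

y = wx + b = (-2)(0) + 2 = 2
∂L/∂y = 2(y - t) = 2(2 - 1) = 2
∂y/∂w = x = 0
∂L/∂w = ∂L/∂y · ∂y/∂w = 2 × 0 = 0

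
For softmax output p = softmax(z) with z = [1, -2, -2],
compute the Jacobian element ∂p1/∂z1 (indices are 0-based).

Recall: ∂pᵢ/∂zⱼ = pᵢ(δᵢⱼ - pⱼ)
∂p1/∂z1 = 0.04323

p = softmax(z) = [0.9094, 0.04528, 0.04528]
p1 = 0.04528

∂p1/∂z1 = p1(1 - p1) = 0.04528 × (1 - 0.04528) = 0.04323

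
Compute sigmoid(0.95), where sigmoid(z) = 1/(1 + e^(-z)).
0.7211

sigmoid(0.95) = 1/(1 + e^(-0.95)) = 1/(1 + 0.3867) = 0.7211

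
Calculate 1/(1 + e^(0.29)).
0.428

sigmoid(-0.29) = 1/(1 + e^(0.29)) = 1/(1 + 1.336) = 0.428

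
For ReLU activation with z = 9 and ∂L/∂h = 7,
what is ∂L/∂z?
∂L/∂z = 7

h = ReLU(9) = 9
Since z > 0: ∂h/∂z = 1
∂L/∂z = ∂L/∂h · ∂h/∂z = 7 × 1 = 7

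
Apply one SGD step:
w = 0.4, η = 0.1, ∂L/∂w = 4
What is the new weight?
w_new = 0

w_new = w - η·∂L/∂w = 0.4 - 0.1×(4) = 0.4 - (0.4) = 0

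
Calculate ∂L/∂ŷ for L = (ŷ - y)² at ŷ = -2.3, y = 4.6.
∂L/∂ŷ = -13.8

∂L/∂ŷ = 2(ŷ - y) = 2(-2.3 - 4.6) = 2(-6.9) = -13.8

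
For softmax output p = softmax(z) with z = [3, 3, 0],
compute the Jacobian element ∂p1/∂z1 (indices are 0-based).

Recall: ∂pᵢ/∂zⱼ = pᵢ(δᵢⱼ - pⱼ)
∂p1/∂z1 = 0.2499

p = softmax(z) = [0.4879, 0.4879, 0.02429]
p1 = 0.4879

∂p1/∂z1 = p1(1 - p1) = 0.4879 × (1 - 0.4879) = 0.2499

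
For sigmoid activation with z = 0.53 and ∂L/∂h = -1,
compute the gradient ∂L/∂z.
∂L/∂z = -0.2332

σ(0.53) = 0.6295
σ'(0.53) = σ(0.53)(1 - σ(0.53)) = 0.6295 × 0.3705 = 0.2332
∂L/∂z = ∂L/∂h · σ'(z) = -1 × 0.2332 = -0.2332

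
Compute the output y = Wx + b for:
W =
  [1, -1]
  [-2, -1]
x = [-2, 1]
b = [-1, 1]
y = [-4, 4]

Wx = [1×-2 + -1×1, -2×-2 + -1×1]
   = [-3, 3]
y = Wx + b = [-3 + -1, 3 + 1] = [-4, 4]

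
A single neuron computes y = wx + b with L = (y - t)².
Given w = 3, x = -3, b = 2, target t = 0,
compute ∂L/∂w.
∂L/∂w = 42

y = wx + b = (3)(-3) + 2 = -7
∂L/∂y = 2(y - t) = 2(-7 - 0) = -14
∂y/∂w = x = -3
∂L/∂w = ∂L/∂y · ∂y/∂w = -14 × -3 = 42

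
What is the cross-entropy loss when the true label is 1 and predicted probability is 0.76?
L = 0.2744

L = -1·log(0.76) - 0·log(0.24) = -log(0.76) = 0.2744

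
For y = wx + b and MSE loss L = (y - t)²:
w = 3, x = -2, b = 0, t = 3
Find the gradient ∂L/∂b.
∂L/∂b = -18

y = wx + b = (3)(-2) + 0 = -6
∂L/∂y = 2(y - t) = 2(-6 - 3) = -18
∂y/∂b = 1
∂L/∂b = ∂L/∂y · ∂y/∂b = -18 × 1 = -18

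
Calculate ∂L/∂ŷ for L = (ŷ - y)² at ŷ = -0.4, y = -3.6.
∂L/∂ŷ = 6.4

∂L/∂ŷ = 2(ŷ - y) = 2(-0.4 - -3.6) = 2(3.2) = 6.4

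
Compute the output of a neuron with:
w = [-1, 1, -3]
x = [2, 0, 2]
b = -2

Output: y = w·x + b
y = -10

y = (-1)(2) + (1)(0) + (-3)(2) + -2 = -10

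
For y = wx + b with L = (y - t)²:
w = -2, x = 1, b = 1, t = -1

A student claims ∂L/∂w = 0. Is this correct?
Correct

y = (-2)(1) + 1 = -1
∂L/∂y = 2(y - t) = 2(-1 - -1) = 0
∂y/∂w = x = 1
∂L/∂w = 0 × 1 = 0

Claimed value: 0
Correct: The correct gradient is 0.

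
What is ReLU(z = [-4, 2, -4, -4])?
h = [0, 2, 0, 0]

ReLU applied element-wise: max(0,-4)=0, max(0,2)=2, max(0,-4)=0, max(0,-4)=0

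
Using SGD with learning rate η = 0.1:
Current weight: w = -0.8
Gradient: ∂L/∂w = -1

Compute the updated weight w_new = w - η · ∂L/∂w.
w_new = -0.7

w_new = w - η·∂L/∂w = -0.8 - 0.1×(-1) = -0.8 - (-0.1) = -0.7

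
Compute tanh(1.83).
0.9498

tanh(1.83) = (e^(1.83) - e^(-1.83))/(e^(1.83) + e^(-1.83)) = 0.9498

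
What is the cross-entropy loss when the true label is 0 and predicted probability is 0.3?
L = 0.3567

L = -0·log(0.3) - 1·log(0.7) = -log(0.7) = 0.3567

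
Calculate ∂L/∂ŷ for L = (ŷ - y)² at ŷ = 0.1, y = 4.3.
∂L/∂ŷ = -8.4

∂L/∂ŷ = 2(ŷ - y) = 2(0.1 - 4.3) = 2(-4.2) = -8.4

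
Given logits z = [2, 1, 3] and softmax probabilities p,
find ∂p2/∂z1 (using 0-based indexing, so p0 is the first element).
∂p2/∂z1 = -0.05989

p = softmax(z) = [0.2447, 0.09003, 0.6652]
p2 = 0.6652, p1 = 0.09003

∂p2/∂z1 = -p2 × p1 = -0.6652 × 0.09003 = -0.05989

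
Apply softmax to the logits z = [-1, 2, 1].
p = [0.0351, 0.7054, 0.2595]

exp(z) = [0.3679, 7.389, 2.718]
Sum = 10.48
p = [0.0351, 0.7054, 0.2595]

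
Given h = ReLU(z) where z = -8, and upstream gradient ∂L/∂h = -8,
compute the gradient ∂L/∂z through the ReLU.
∂L/∂z = 0

h = ReLU(-8) = 0
Since z < 0: ∂h/∂z = 0
∂L/∂z = ∂L/∂h · ∂h/∂z = -8 × 0 = 0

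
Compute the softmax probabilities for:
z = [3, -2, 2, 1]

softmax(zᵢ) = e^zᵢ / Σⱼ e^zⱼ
p = [0.6623, 0.0045, 0.2436, 0.0896]

exp(z) = [20.09, 0.1353, 7.389, 2.718]
Sum = 30.33
p = [0.6623, 0.0045, 0.2436, 0.0896]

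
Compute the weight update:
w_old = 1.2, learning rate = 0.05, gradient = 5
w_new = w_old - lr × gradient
w_new = 0.95

w_new = w - η·∂L/∂w = 1.2 - 0.05×(5) = 1.2 - (0.25) = 0.95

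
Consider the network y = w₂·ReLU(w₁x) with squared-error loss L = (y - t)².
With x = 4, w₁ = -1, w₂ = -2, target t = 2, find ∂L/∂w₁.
∂L/∂w₁ = 0

Forward pass:
z = w₁x = -1×4 = -4
h = ReLU(-4) = 0
y = w₂h = -2×0 = 0

Backward pass:
∂L/∂y = 2(y - t) = 2(0 - 2) = -4
∂y/∂h = w₂ = -2
∂h/∂z = 0 (ReLU derivative)
∂z/∂w₁ = x = 4

∂L/∂w₁ = -4 × -2 × 0 × 4 = 0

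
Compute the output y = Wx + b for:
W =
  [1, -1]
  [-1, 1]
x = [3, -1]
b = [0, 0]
y = [4, -4]

Wx = [1×3 + -1×-1, -1×3 + 1×-1]
   = [4, -4]
y = Wx + b = [4 + 0, -4 + 0] = [4, -4]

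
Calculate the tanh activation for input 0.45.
0.4219

tanh(0.45) = (e^(0.45) - e^(-0.45))/(e^(0.45) + e^(-0.45)) = 0.4219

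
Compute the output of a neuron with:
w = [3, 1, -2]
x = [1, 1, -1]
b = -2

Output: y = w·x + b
y = 4

y = (3)(1) + (1)(1) + (-2)(-1) + -2 = 4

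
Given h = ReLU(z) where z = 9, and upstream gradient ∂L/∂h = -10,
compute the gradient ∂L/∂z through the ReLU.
∂L/∂z = -10

h = ReLU(9) = 9
Since z > 0: ∂h/∂z = 1
∂L/∂z = ∂L/∂h · ∂h/∂z = -10 × 1 = -10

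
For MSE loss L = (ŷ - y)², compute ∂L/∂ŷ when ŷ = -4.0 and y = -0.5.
∂L/∂ŷ = -7.0

∂L/∂ŷ = 2(ŷ - y) = 2(-4.0 - -0.5) = 2(-3.5) = -7.0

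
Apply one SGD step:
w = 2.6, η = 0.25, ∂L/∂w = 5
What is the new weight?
w_new = 1.35

w_new = w - η·∂L/∂w = 2.6 - 0.25×(5) = 2.6 - (1.25) = 1.35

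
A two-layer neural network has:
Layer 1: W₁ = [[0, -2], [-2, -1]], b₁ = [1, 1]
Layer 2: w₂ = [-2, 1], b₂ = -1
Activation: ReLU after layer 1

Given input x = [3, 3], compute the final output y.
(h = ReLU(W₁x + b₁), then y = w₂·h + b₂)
y = -1

Layer 1 pre-activation: z₁ = [-5, -8]
After ReLU: h = [0, 0]
Layer 2 output: y = -2×0 + 1×0 + -1 = -1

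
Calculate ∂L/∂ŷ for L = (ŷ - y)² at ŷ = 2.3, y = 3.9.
∂L/∂ŷ = -3.2

∂L/∂ŷ = 2(ŷ - y) = 2(2.3 - 3.9) = 2(-1.6) = -3.2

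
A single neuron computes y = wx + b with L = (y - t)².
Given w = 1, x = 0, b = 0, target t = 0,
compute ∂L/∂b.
∂L/∂b = 0

y = wx + b = (1)(0) + 0 = 0
∂L/∂y = 2(y - t) = 2(0 - 0) = 0
∂y/∂b = 1
∂L/∂b = ∂L/∂y · ∂y/∂b = 0 × 1 = 0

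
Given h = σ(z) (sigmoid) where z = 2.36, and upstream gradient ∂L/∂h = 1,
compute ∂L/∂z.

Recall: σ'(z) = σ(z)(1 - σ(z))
∂L/∂z = 0.07883

σ(2.36) = 0.9137
σ'(2.36) = σ(2.36)(1 - σ(2.36)) = 0.9137 × 0.08627 = 0.07883
∂L/∂z = ∂L/∂h · σ'(z) = 1 × 0.07883 = 0.07883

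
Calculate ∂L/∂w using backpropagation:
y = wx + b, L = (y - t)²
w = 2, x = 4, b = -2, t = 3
∂L/∂w = 24

y = wx + b = (2)(4) + -2 = 6
∂L/∂y = 2(y - t) = 2(6 - 3) = 6
∂y/∂w = x = 4
∂L/∂w = ∂L/∂y · ∂y/∂w = 6 × 4 = 24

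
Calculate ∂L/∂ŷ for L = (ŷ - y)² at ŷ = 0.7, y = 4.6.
∂L/∂ŷ = -7.8

∂L/∂ŷ = 2(ŷ - y) = 2(0.7 - 4.6) = 2(-3.9) = -7.8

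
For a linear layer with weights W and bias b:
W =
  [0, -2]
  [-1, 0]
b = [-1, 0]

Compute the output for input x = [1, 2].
y = [-5, -1]

Wx = [0×1 + -2×2, -1×1 + 0×2]
   = [-4, -1]
y = Wx + b = [-4 + -1, -1 + 0] = [-5, -1]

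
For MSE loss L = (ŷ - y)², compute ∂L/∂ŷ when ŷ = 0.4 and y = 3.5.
∂L/∂ŷ = -6.2

∂L/∂ŷ = 2(ŷ - y) = 2(0.4 - 3.5) = 2(-3.1) = -6.2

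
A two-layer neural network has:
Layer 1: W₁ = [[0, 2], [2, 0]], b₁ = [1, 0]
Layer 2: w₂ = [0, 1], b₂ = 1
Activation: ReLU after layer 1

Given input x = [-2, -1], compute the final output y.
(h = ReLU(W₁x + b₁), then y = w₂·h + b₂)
y = 1

Layer 1 pre-activation: z₁ = [-1, -4]
After ReLU: h = [0, 0]
Layer 2 output: y = 0×0 + 1×0 + 1 = 1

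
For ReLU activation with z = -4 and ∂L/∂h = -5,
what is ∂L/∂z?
∂L/∂z = 0

h = ReLU(-4) = 0
Since z < 0: ∂h/∂z = 0
∂L/∂z = ∂L/∂h · ∂h/∂z = -5 × 0 = 0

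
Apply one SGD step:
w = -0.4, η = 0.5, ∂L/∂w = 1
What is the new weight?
w_new = -0.9

w_new = w - η·∂L/∂w = -0.4 - 0.5×(1) = -0.4 - (0.5) = -0.9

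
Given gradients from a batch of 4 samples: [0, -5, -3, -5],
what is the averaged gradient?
Average gradient = -3.25

Average = (1/4)(0 + -5 + -3 + -5) = -13/4 = -3.25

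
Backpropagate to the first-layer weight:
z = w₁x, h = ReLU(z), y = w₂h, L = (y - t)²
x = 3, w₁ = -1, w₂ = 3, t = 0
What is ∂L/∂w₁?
∂L/∂w₁ = 0

Forward pass:
z = w₁x = -1×3 = -3
h = ReLU(-3) = 0
y = w₂h = 3×0 = 0

Backward pass:
∂L/∂y = 2(y - t) = 2(0 - 0) = 0
∂y/∂h = w₂ = 3
∂h/∂z = 0 (ReLU derivative)
∂z/∂w₁ = x = 3

∂L/∂w₁ = 0 × 3 × 0 × 3 = 0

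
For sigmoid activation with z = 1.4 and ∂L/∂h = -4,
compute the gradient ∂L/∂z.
∂L/∂z = -0.6347

σ(1.4) = 0.8022
σ'(1.4) = σ(1.4)(1 - σ(1.4)) = 0.8022 × 0.1978 = 0.1587
∂L/∂z = ∂L/∂h · σ'(z) = -4 × 0.1587 = -0.6347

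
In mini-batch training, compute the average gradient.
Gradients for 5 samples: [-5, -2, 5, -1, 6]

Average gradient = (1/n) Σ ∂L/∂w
Average gradient = 0.6

Average = (1/5)(-5 + -2 + 5 + -1 + 6) = 3/5 = 0.6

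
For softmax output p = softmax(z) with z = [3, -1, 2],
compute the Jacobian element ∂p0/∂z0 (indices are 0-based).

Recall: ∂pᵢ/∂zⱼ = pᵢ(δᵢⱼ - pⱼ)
∂p0/∂z0 = 0.201

p = softmax(z) = [0.7214, 0.01321, 0.2654]
p0 = 0.7214

∂p0/∂z0 = p0(1 - p0) = 0.7214 × (1 - 0.7214) = 0.201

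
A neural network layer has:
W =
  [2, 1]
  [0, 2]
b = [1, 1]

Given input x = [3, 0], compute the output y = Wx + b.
y = [7, 1]

Wx = [2×3 + 1×0, 0×3 + 2×0]
   = [6, 0]
y = Wx + b = [6 + 1, 0 + 1] = [7, 1]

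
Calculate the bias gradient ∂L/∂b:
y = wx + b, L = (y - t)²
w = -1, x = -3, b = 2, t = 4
∂L/∂b = 2

y = wx + b = (-1)(-3) + 2 = 5
∂L/∂y = 2(y - t) = 2(5 - 4) = 2
∂y/∂b = 1
∂L/∂b = ∂L/∂y · ∂y/∂b = 2 × 1 = 2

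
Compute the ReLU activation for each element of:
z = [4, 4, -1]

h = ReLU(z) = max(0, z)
h = [4, 4, 0]

ReLU applied element-wise: max(0,4)=4, max(0,4)=4, max(0,-1)=0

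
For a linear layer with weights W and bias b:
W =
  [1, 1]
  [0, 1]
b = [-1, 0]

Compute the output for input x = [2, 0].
y = [1, 0]

Wx = [1×2 + 1×0, 0×2 + 1×0]
   = [2, 0]
y = Wx + b = [2 + -1, 0 + 0] = [1, 0]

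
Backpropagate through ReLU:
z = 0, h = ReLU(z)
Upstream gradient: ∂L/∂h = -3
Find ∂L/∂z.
∂L/∂z = 0

h = ReLU(0) = 0
At z = 0: ∂h/∂z = 0 (by convention)
∂L/∂z = ∂L/∂h · ∂h/∂z = -3 × 0 = 0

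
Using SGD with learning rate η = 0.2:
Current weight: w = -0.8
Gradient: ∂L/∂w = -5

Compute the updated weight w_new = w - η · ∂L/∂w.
w_new = 0.2

w_new = w - η·∂L/∂w = -0.8 - 0.2×(-5) = -0.8 - (-1) = 0.2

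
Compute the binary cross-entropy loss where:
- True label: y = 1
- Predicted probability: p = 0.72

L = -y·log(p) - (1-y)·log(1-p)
L = 0.3285

L = -1·log(0.72) - 0·log(0.28) = -log(0.72) = 0.3285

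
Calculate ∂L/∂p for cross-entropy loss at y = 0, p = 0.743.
∂L/∂p = 3.891

∂L/∂p = -y/p + (1-y)/(1-p) = 0 + 1/0.257 = 3.891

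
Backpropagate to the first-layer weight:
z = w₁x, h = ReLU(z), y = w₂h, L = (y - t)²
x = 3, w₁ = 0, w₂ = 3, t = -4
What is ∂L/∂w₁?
∂L/∂w₁ = 0

Forward pass:
z = w₁x = 0×3 = 0
h = ReLU(0) = 0
y = w₂h = 3×0 = 0

Backward pass:
∂L/∂y = 2(y - t) = 2(0 - -4) = 8
∂y/∂h = w₂ = 3
∂h/∂z = 0 (ReLU derivative)
∂z/∂w₁ = x = 3

∂L/∂w₁ = 8 × 3 × 0 × 3 = 0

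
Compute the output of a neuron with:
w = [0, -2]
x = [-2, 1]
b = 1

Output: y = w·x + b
y = -1

y = (0)(-2) + (-2)(1) + 1 = -1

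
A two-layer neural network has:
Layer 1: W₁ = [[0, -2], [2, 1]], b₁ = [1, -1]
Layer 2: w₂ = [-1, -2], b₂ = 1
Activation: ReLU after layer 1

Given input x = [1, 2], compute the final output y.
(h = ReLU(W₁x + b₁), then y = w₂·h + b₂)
y = -5

Layer 1 pre-activation: z₁ = [-3, 3]
After ReLU: h = [0, 3]
Layer 2 output: y = -1×0 + -2×3 + 1 = -5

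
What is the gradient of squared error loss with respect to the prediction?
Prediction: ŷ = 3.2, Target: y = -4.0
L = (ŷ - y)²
∂L/∂ŷ = 14.4

∂L/∂ŷ = 2(ŷ - y) = 2(3.2 - -4.0) = 2(7.2) = 14.4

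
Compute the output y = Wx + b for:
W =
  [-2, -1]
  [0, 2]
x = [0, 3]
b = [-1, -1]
y = [-4, 5]

Wx = [-2×0 + -1×3, 0×0 + 2×3]
   = [-3, 6]
y = Wx + b = [-3 + -1, 6 + -1] = [-4, 5]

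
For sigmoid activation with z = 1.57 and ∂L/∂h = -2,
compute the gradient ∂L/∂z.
∂L/∂z = -0.2851

σ(1.57) = 0.8278
σ'(1.57) = σ(1.57)(1 - σ(1.57)) = 0.8278 × 0.1722 = 0.1426
∂L/∂z = ∂L/∂h · σ'(z) = -2 × 0.1426 = -0.2851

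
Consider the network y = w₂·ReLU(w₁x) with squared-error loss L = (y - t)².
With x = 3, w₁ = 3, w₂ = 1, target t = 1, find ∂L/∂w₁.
∂L/∂w₁ = 48

Forward pass:
z = w₁x = 3×3 = 9
h = ReLU(9) = 9
y = w₂h = 1×9 = 9

Backward pass:
∂L/∂y = 2(y - t) = 2(9 - 1) = 16
∂y/∂h = w₂ = 1
∂h/∂z = 1 (ReLU derivative)
∂z/∂w₁ = x = 3

∂L/∂w₁ = 16 × 1 × 1 × 3 = 48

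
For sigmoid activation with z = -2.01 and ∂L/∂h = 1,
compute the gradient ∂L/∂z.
∂L/∂z = 0.1042

σ(-2.01) = 0.1182
σ'(-2.01) = σ(-2.01)(1 - σ(-2.01)) = 0.1182 × 0.8818 = 0.1042
∂L/∂z = ∂L/∂h · σ'(z) = 1 × 0.1042 = 0.1042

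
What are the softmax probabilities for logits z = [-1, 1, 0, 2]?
p = [0.0321, 0.2369, 0.0871, 0.6439]

exp(z) = [0.3679, 2.718, 1, 7.389]
Sum = 11.48
p = [0.0321, 0.2369, 0.0871, 0.6439]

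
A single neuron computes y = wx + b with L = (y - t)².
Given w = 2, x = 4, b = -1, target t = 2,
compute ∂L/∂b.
∂L/∂b = 10

y = wx + b = (2)(4) + -1 = 7
∂L/∂y = 2(y - t) = 2(7 - 2) = 10
∂y/∂b = 1
∂L/∂b = ∂L/∂y · ∂y/∂b = 10 × 1 = 10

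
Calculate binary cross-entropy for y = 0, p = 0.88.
L = 2.12

L = -0·log(0.88) - 1·log(0.12) = -log(0.12) = 2.12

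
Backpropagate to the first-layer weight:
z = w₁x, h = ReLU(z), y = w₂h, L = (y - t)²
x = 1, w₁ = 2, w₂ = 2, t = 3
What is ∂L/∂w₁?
∂L/∂w₁ = 4

Forward pass:
z = w₁x = 2×1 = 2
h = ReLU(2) = 2
y = w₂h = 2×2 = 4

Backward pass:
∂L/∂y = 2(y - t) = 2(4 - 3) = 2
∂y/∂h = w₂ = 2
∂h/∂z = 1 (ReLU derivative)
∂z/∂w₁ = x = 1

∂L/∂w₁ = 2 × 2 × 1 × 1 = 4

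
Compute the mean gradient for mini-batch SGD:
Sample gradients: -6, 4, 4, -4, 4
Average gradient = 0.4

Average = (1/5)(-6 + 4 + 4 + -4 + 4) = 2/5 = 0.4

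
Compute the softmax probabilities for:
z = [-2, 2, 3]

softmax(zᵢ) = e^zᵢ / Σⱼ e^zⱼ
p = [0.0049, 0.2676, 0.7275]

exp(z) = [0.1353, 7.389, 20.09]
Sum = 27.61
p = [0.0049, 0.2676, 0.7275]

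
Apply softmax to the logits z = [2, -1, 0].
p = [0.8438, 0.042, 0.1142]

exp(z) = [7.389, 0.3679, 1]
Sum = 8.757
p = [0.8438, 0.042, 0.1142]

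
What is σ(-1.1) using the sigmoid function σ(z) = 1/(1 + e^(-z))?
0.2497

sigmoid(-1.1) = 1/(1 + e^(1.1)) = 1/(1 + 3.004) = 0.2497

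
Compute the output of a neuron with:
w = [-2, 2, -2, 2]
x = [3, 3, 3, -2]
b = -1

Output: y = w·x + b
y = -11

y = (-2)(3) + (2)(3) + (-2)(3) + (2)(-2) + -1 = -11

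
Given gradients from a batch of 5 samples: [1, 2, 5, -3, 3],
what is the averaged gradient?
Average gradient = 1.6

Average = (1/5)(1 + 2 + 5 + -3 + 3) = 8/5 = 1.6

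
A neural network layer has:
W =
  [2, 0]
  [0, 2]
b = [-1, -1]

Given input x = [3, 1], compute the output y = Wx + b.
y = [5, 1]

Wx = [2×3 + 0×1, 0×3 + 2×1]
   = [6, 2]
y = Wx + b = [6 + -1, 2 + -1] = [5, 1]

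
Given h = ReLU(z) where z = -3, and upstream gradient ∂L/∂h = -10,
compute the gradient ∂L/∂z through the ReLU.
∂L/∂z = 0

h = ReLU(-3) = 0
Since z < 0: ∂h/∂z = 0
∂L/∂z = ∂L/∂h · ∂h/∂z = -10 × 0 = 0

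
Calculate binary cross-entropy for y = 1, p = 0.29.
L = 1.238

L = -1·log(0.29) - 0·log(0.71) = -log(0.29) = 1.238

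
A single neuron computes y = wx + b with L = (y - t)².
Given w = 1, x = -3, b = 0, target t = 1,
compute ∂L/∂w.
∂L/∂w = 24

y = wx + b = (1)(-3) + 0 = -3
∂L/∂y = 2(y - t) = 2(-3 - 1) = -8
∂y/∂w = x = -3
∂L/∂w = ∂L/∂y · ∂y/∂w = -8 × -3 = 24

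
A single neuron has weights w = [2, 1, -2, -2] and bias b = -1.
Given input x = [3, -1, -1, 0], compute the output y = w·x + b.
y = 6

y = (2)(3) + (1)(-1) + (-2)(-1) + (-2)(0) + -1 = 6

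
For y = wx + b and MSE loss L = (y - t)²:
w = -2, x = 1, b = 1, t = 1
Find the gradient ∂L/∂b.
∂L/∂b = -4

y = wx + b = (-2)(1) + 1 = -1
∂L/∂y = 2(y - t) = 2(-1 - 1) = -4
∂y/∂b = 1
∂L/∂b = ∂L/∂y · ∂y/∂b = -4 × 1 = -4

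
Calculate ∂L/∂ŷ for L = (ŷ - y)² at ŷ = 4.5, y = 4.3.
∂L/∂ŷ = 0.4

∂L/∂ŷ = 2(ŷ - y) = 2(4.5 - 4.3) = 2(0.2) = 0.4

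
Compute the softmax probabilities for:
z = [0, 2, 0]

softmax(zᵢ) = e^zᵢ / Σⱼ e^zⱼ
p = [0.1065, 0.787, 0.1065]

exp(z) = [1, 7.389, 1]
Sum = 9.389
p = [0.1065, 0.787, 0.1065]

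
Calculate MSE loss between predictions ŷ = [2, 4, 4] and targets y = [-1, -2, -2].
MSE = 27

MSE = (1/3)((2--1)² + (4--2)² + (4--2)²) = (1/3)(9 + 36 + 36) = 27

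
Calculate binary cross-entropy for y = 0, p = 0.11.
L = 0.1165

L = -0·log(0.11) - 1·log(0.89) = -log(0.89) = 0.1165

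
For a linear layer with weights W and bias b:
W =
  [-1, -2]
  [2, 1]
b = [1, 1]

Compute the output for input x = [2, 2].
y = [-5, 7]

Wx = [-1×2 + -2×2, 2×2 + 1×2]
   = [-6, 6]
y = Wx + b = [-6 + 1, 6 + 1] = [-5, 7]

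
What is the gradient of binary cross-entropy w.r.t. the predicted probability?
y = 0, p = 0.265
∂L/∂p = 1.361

∂L/∂p = -y/p + (1-y)/(1-p) = 0 + 1/0.735 = 1.361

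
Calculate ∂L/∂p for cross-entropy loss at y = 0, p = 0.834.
∂L/∂p = 6.024

∂L/∂p = -y/p + (1-y)/(1-p) = 0 + 1/0.166 = 6.024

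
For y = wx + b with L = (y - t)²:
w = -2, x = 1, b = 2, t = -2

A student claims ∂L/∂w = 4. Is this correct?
Correct

y = (-2)(1) + 2 = 0
∂L/∂y = 2(y - t) = 2(0 - -2) = 4
∂y/∂w = x = 1
∂L/∂w = 4 × 1 = 4

Claimed value: 4
Correct: The correct gradient is 4.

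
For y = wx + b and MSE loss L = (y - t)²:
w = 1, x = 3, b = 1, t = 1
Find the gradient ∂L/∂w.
∂L/∂w = 18

y = wx + b = (1)(3) + 1 = 4
∂L/∂y = 2(y - t) = 2(4 - 1) = 6
∂y/∂w = x = 3
∂L/∂w = ∂L/∂y · ∂y/∂w = 6 × 3 = 18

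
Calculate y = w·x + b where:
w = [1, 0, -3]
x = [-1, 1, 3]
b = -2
y = -12

y = (1)(-1) + (0)(1) + (-3)(3) + -2 = -12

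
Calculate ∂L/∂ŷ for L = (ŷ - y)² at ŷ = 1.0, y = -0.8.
∂L/∂ŷ = 3.6

∂L/∂ŷ = 2(ŷ - y) = 2(1.0 - -0.8) = 2(1.8) = 3.6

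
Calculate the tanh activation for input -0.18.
-0.1781

tanh(-0.18) = (e^(-0.18) - e^(0.18))/(e^(-0.18) + e^(0.18)) = -0.1781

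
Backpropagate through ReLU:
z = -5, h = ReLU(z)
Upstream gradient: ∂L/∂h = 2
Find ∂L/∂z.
∂L/∂z = 0

h = ReLU(-5) = 0
Since z < 0: ∂h/∂z = 0
∂L/∂z = ∂L/∂h · ∂h/∂z = 2 × 0 = 0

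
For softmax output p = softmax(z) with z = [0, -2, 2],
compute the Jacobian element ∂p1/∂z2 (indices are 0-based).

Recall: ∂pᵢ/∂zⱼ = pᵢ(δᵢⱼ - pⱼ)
∂p1/∂z2 = -0.01376

p = softmax(z) = [0.1173, 0.01588, 0.8668]
p1 = 0.01588, p2 = 0.8668

∂p1/∂z2 = -p1 × p2 = -0.01588 × 0.8668 = -0.01376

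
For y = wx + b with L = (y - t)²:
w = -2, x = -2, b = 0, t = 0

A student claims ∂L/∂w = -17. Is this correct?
Incorrect

y = (-2)(-2) + 0 = 4
∂L/∂y = 2(y - t) = 2(4 - 0) = 8
∂y/∂w = x = -2
∂L/∂w = 8 × -2 = -16

Claimed value: -17
Incorrect: The correct gradient is -16.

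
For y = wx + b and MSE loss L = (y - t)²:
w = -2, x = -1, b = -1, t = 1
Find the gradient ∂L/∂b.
∂L/∂b = 0

y = wx + b = (-2)(-1) + -1 = 1
∂L/∂y = 2(y - t) = 2(1 - 1) = 0
∂y/∂b = 1
∂L/∂b = ∂L/∂y · ∂y/∂b = 0 × 1 = 0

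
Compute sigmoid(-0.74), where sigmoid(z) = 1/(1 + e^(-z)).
0.323

sigmoid(-0.74) = 1/(1 + e^(0.74)) = 1/(1 + 2.096) = 0.323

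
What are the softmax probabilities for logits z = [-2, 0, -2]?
p = [0.1065, 0.787, 0.1065]

exp(z) = [0.1353, 1, 0.1353]
Sum = 1.271
p = [0.1065, 0.787, 0.1065]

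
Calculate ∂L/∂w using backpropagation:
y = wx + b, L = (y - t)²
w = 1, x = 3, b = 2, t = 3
∂L/∂w = 12

y = wx + b = (1)(3) + 2 = 5
∂L/∂y = 2(y - t) = 2(5 - 3) = 4
∂y/∂w = x = 3
∂L/∂w = ∂L/∂y · ∂y/∂w = 4 × 3 = 12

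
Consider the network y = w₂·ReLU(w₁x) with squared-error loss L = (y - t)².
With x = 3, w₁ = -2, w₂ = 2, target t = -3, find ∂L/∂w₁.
∂L/∂w₁ = 0

Forward pass:
z = w₁x = -2×3 = -6
h = ReLU(-6) = 0
y = w₂h = 2×0 = 0

Backward pass:
∂L/∂y = 2(y - t) = 2(0 - -3) = 6
∂y/∂h = w₂ = 2
∂h/∂z = 0 (ReLU derivative)
∂z/∂w₁ = x = 3

∂L/∂w₁ = 6 × 2 × 0 × 3 = 0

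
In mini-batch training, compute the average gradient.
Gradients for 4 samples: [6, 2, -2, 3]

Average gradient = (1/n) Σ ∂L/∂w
Average gradient = 2.25

Average = (1/4)(6 + 2 + -2 + 3) = 9/4 = 2.25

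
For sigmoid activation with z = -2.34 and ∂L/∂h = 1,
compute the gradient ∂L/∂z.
∂L/∂z = 0.08014

σ(-2.34) = 0.08786
σ'(-2.34) = σ(-2.34)(1 - σ(-2.34)) = 0.08786 × 0.9121 = 0.08014
∂L/∂z = ∂L/∂h · σ'(z) = 1 × 0.08014 = 0.08014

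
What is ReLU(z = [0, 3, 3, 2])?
h = [0, 3, 3, 2]

ReLU applied element-wise: max(0,0)=0, max(0,3)=3, max(0,3)=3, max(0,2)=2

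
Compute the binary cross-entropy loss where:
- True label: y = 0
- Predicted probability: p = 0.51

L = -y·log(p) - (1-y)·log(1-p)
L = 0.7133

L = -0·log(0.51) - 1·log(0.49) = -log(0.49) = 0.7133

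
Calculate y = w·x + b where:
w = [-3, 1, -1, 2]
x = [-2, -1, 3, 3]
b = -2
y = 6

y = (-3)(-2) + (1)(-1) + (-1)(3) + (2)(3) + -2 = 6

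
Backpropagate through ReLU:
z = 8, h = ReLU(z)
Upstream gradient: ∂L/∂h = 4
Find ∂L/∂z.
∂L/∂z = 4

h = ReLU(8) = 8
Since z > 0: ∂h/∂z = 1
∂L/∂z = ∂L/∂h · ∂h/∂z = 4 × 1 = 4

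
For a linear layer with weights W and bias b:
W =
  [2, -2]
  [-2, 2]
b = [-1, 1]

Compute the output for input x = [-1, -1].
y = [-1, 1]

Wx = [2×-1 + -2×-1, -2×-1 + 2×-1]
   = [0, 0]
y = Wx + b = [0 + -1, 0 + 1] = [-1, 1]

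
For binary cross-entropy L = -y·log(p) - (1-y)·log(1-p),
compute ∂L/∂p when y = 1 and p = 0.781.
∂L/∂p = -1.28

∂L/∂p = -y/p + (1-y)/(1-p) = -1/0.781 + 0 = -1.28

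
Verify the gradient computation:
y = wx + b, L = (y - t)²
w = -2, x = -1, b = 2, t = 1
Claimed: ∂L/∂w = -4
Incorrect

y = (-2)(-1) + 2 = 4
∂L/∂y = 2(y - t) = 2(4 - 1) = 6
∂y/∂w = x = -1
∂L/∂w = 6 × -1 = -6

Claimed value: -4
Incorrect: The correct gradient is -6.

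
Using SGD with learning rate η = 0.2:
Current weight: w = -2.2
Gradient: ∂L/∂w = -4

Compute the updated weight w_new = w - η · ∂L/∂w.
w_new = -1.4

w_new = w - η·∂L/∂w = -2.2 - 0.2×(-4) = -2.2 - (-0.8) = -1.4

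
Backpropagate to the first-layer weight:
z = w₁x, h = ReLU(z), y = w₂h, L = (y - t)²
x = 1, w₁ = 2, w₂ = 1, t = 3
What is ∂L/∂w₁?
∂L/∂w₁ = -2

Forward pass:
z = w₁x = 2×1 = 2
h = ReLU(2) = 2
y = w₂h = 1×2 = 2

Backward pass:
∂L/∂y = 2(y - t) = 2(2 - 3) = -2
∂y/∂h = w₂ = 1
∂h/∂z = 1 (ReLU derivative)
∂z/∂w₁ = x = 1

∂L/∂w₁ = -2 × 1 × 1 × 1 = -2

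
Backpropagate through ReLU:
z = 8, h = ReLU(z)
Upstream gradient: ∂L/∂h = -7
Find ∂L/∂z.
∂L/∂z = -7

h = ReLU(8) = 8
Since z > 0: ∂h/∂z = 1
∂L/∂z = ∂L/∂h · ∂h/∂z = -7 × 1 = -7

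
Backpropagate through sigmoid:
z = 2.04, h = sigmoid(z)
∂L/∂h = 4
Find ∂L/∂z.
∂L/∂z = 0.4073

σ(2.04) = 0.8849
σ'(2.04) = σ(2.04)(1 - σ(2.04)) = 0.8849 × 0.1151 = 0.1018
∂L/∂z = ∂L/∂h · σ'(z) = 4 × 0.1018 = 0.4073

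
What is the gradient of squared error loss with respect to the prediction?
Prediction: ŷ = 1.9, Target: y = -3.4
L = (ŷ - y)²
∂L/∂ŷ = 10.6

∂L/∂ŷ = 2(ŷ - y) = 2(1.9 - -3.4) = 2(5.3) = 10.6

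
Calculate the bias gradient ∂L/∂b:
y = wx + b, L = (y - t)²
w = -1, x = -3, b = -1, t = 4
∂L/∂b = -4

y = wx + b = (-1)(-3) + -1 = 2
∂L/∂y = 2(y - t) = 2(2 - 4) = -4
∂y/∂b = 1
∂L/∂b = ∂L/∂y · ∂y/∂b = -4 × 1 = -4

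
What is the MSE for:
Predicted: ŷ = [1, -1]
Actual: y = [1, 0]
MSE = 0.5

MSE = (1/2)((1-1)² + (-1-0)²) = (1/2)(0 + 1) = 0.5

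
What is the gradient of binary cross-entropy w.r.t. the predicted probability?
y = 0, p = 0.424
∂L/∂p = 1.736

∂L/∂p = -y/p + (1-y)/(1-p) = 0 + 1/0.576 = 1.736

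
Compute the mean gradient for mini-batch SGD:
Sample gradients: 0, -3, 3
Average gradient = 0

Average = (1/3)(0 + -3 + 3) = 0/3 = 0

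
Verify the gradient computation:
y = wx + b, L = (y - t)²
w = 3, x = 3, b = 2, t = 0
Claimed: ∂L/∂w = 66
Correct

y = (3)(3) + 2 = 11
∂L/∂y = 2(y - t) = 2(11 - 0) = 22
∂y/∂w = x = 3
∂L/∂w = 22 × 3 = 66

Claimed value: 66
Correct: The correct gradient is 66.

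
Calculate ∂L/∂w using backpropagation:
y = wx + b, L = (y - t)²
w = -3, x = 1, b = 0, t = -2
∂L/∂w = -2

y = wx + b = (-3)(1) + 0 = -3
∂L/∂y = 2(y - t) = 2(-3 - -2) = -2
∂y/∂w = x = 1
∂L/∂w = ∂L/∂y · ∂y/∂w = -2 × 1 = -2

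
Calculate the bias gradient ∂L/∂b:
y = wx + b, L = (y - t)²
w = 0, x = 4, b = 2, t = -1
∂L/∂b = 6

y = wx + b = (0)(4) + 2 = 2
∂L/∂y = 2(y - t) = 2(2 - -1) = 6
∂y/∂b = 1
∂L/∂b = ∂L/∂y · ∂y/∂b = 6 × 1 = 6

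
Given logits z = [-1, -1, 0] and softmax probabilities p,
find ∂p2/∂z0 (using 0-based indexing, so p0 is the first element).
∂p2/∂z0 = -0.1221

p = softmax(z) = [0.2119, 0.2119, 0.5761]
p2 = 0.5761, p0 = 0.2119

∂p2/∂z0 = -p2 × p0 = -0.5761 × 0.2119 = -0.1221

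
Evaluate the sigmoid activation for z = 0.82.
0.6942

sigmoid(0.82) = 1/(1 + e^(-0.82)) = 1/(1 + 0.4404) = 0.6942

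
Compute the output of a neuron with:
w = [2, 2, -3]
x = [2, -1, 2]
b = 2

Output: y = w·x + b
y = -2

y = (2)(2) + (2)(-1) + (-3)(2) + 2 = -2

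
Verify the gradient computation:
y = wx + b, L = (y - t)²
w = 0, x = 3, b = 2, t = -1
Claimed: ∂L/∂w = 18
Correct

y = (0)(3) + 2 = 2
∂L/∂y = 2(y - t) = 2(2 - -1) = 6
∂y/∂w = x = 3
∂L/∂w = 6 × 3 = 18

Claimed value: 18
Correct: The correct gradient is 18.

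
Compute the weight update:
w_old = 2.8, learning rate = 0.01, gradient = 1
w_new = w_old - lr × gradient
w_new = 2.79

w_new = w - η·∂L/∂w = 2.8 - 0.01×(1) = 2.8 - (0.01) = 2.79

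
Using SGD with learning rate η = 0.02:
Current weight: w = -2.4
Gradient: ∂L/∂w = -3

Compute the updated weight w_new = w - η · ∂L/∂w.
w_new = -2.34

w_new = w - η·∂L/∂w = -2.4 - 0.02×(-3) = -2.4 - (-0.06) = -2.34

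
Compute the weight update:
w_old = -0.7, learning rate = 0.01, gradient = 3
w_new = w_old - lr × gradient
w_new = -0.73

w_new = w - η·∂L/∂w = -0.7 - 0.01×(3) = -0.7 - (0.03) = -0.73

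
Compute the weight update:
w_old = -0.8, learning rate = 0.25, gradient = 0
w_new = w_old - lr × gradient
w_new = -0.8

w_new = w - η·∂L/∂w = -0.8 - 0.25×(0) = -0.8 - (0) = -0.8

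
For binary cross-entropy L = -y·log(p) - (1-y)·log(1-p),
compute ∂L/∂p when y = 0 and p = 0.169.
∂L/∂p = 1.203

∂L/∂p = -y/p + (1-y)/(1-p) = 0 + 1/0.831 = 1.203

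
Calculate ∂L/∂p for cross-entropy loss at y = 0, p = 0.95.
∂L/∂p = 20

∂L/∂p = -y/p + (1-y)/(1-p) = 0 + 1/0.05 = 20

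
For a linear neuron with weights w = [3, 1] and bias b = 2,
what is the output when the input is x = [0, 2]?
y = 4

y = (3)(0) + (1)(2) + 2 = 4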